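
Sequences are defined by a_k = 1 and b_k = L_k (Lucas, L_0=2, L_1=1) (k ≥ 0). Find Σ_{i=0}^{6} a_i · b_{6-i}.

The convolution is the x^6 coefficient of A(x)B(x).
Σ = 1·18 + 1·11 + 1·7 + 1·4 + 1·3 + 1·1 + 1·2 = 46.

46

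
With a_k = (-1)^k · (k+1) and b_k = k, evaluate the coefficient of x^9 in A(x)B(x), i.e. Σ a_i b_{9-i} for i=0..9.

This is [x^9] in the product of the two ordinary generating functions.
Σ = 1·9 − 2·8 + 3·7 − 4·6 + 5·5 − 6·4 + 7·3 − 8·2 + 9·1 − 10·0 = 5.

5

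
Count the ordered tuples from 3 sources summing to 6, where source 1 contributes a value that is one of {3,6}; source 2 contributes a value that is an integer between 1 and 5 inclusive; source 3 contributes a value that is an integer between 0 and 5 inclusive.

3

The generating function for the choices is (y^3 + y^6)·(y + y^2 + y^3 + y^4 + y^5)·(1 + y + y^2 + y^3 + y^4 + y^5); the count is [y^6].
(y^3 + y^6) has coefficients 0,0,0,1,0,0,1 for degrees 0…6.
(y + y^2 + y^3 + y^4 + y^5) has coefficients 0,1,1,1,1,1,0 for degrees 0…6.
Finally multiplying by (1 + y + y^2 + y^3 + y^4 + y^5), the product of all factors after the first has coefficients 0,1,2,3,4,5,5 for degrees 0…6.
[y^6] = 1·3 + 1·0 = 3.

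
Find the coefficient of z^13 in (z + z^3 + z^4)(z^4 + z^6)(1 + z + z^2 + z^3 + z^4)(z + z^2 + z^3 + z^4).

(z + z^3 + z^4) has coefficients 0,1,0,1,1 for degrees 0…4.
(z^4 + z^6) has coefficients 0,0,0,0,1,0,1,0,0,0,0,0,0,0 for degrees 0…13.
Multiplying by (1 + z + z^2 + z^3 + z^4) gives running coefficients 0,0,0,0,1,1,2,2,2,1,1,0,0,0 for degrees 0…13.
Finally multiplying by (z + z^2 + z^3 + z^4), the product of all factors after the first has coefficients 0,0,0,0,0,1,2,4,6,7,7,6,4,2 for degrees 0…13.
[z^13] = 1·4 + 1·7 + 1·7 = 18.

18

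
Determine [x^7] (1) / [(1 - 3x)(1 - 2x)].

Partial fractions give a closed form: a_n = (3)·3^n + (-2)·2^n.
At n = 7: a_7 = 6305.

6305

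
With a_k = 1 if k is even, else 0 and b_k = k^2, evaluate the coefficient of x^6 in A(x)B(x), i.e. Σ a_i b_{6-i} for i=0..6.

56

The convolution is the x^6 coefficient of A(x)B(x).
Σ = 1·36 + 0·25 + 1·16 + 0·9 + 1·4 + 0·1 + 1·0 = 56.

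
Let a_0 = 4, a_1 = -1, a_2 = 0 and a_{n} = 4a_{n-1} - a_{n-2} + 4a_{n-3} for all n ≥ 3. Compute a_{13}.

The ordinary generating function has denominator 1 - 4y + y^2 - 4y^3.
Iterating the recurrence: a_0,…,a_{13} = 4, -1, 0, 17, 64, 239, 960, 3857, 15424, 61679, 246720, 986897, 3947584, 15790319.

15790319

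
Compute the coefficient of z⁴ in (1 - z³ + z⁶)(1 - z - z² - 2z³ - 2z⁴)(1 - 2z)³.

(1 - z³ + z⁶) has coefficients 1,0,0,-1,0 for degrees 0…4.
(1 - z - z² - 2z³ - 2z⁴) has coefficients 1,-1,-1,-2,-2 for degrees 0…4.
Finally multiplying by (1 - 2z)³, the product of all factors after the first has coefficients 1,-7,17,-16,6 for degrees 0…4.
[z⁴] = 1·6 − 1·(-7) = 13.

13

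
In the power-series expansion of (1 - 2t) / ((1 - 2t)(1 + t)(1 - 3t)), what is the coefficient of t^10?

44287

Partial fractions give a closed form: a_n = (1/4)·(-1)^n + (3/4)·3^n.
At n = 10: a_10 = 44287.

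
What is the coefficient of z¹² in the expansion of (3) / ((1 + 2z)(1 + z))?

24573

Partial fractions give a closed form: a_n = (6)·(-2)^n + (-3)·(-1)^n.
At n = 12: a_12 = 24573.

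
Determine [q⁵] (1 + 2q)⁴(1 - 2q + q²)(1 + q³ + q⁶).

9

(1 + 2q)⁴ has coefficients 1,8,24,32,16 for degrees 0…4.
(1 - 2q + q²) has coefficients 1,-2,1,0,0,0 for degrees 0…5.
Finally multiplying by (1 + q³ + q⁶), the product of all factors after the first has coefficients 1,-2,1,1,-2,1 for degrees 0…5.
[q⁵] = 1·1 + 8·(-2) + 24·1 + 32·1 + 16·(-2) = 9.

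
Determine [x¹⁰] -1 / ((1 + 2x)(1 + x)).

-2047

The denominator gives the recurrence a_n = −3a_(n−1) − 2a_(n−2) for n ≥ 2; the numerator fixes a_0 = -1, a_1 = 3.
Iterating: -1, 3, -7, 15, -31, 63, -127, 255, -511, 1023, -2047, so a_10 = -2047.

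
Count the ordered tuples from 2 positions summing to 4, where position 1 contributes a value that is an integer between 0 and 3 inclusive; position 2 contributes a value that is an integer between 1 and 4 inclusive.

The generating function for the choices is (1 + z + z² + z³)·(z + z² + z³ + z⁴); the count is [z⁴].
(1 + z + z² + z³) has coefficients 1,1,1,1 for degrees 0…3.
(z + z² + z³ + z⁴) has coefficients 0,1,1,1,1 for degrees 0…4.
[z⁴] = 1·1 + 1·1 + 1·1 + 1·1 = 4.

4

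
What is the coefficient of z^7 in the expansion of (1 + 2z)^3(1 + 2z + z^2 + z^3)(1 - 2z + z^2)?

4

(1 + 2z)^3 has coefficients 1,6,12,8 for degrees 0…3.
(1 + 2z + z^2 + z^3) has coefficients 1,2,1,1,0,0,0,0 for degrees 0…7.
Finally multiplying by (1 - 2z + z^2), the product of all factors after the first has coefficients 1,0,-2,1,-1,1,0,0 for degrees 0…7.
[z^7] = 1·0 + 6·0 + 12·1 + 8·(-1) = 4.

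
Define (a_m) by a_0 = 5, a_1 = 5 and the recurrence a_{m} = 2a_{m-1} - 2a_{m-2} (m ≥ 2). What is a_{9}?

80

The ordinary generating function has denominator 1 - 2t + 2t^2.
Iterating the recurrence: a_0,…,a_{9} = 5, 5, 0, -10, -20, -20, 0, 40, 80, 80.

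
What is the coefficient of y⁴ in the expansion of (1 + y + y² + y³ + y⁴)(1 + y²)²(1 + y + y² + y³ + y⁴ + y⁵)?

12

(1 + y + y² + y³ + y⁴) has coefficients 1,1,1,1,1 for degrees 0…4.
(1 + y²)² has coefficients 1,0,2,0,1 for degrees 0…4.
Finally multiplying by (1 + y + y² + y³ + y⁴ + y⁵), the product of all factors after the first has coefficients 1,1,3,3,4 for degrees 0…4.
[y⁴] = 1·4 + 1·3 + 1·3 + 1·1 + 1·1 = 12.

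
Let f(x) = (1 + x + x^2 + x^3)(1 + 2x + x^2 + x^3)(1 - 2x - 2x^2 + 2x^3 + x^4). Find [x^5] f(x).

-5

(1 + x + x^2 + x^3) has coefficients 1,1,1,1 for degrees 0…3.
(1 + 2x + x^2 + x^3) has coefficients 1,2,1,1,0,0 for degrees 0…5.
Finally multiplying by (1 - 2x - 2x^2 + 2x^3 + x^4), the product of all factors after the first has coefficients 1,0,-5,-3,1,2 for degrees 0…5.
[x^5] = 1·2 + 1·1 + 1·(-3) + 1·(-5) = -5.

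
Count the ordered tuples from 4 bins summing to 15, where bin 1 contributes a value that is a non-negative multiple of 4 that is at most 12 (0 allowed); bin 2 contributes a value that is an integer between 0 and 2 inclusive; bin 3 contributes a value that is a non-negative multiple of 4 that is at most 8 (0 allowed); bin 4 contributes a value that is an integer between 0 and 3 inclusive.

The generating function for the choices is (1 + z^4 + z^8 + z^12)·(1 + z + z^2)·(1 + z^4 + z^8)·(1 + z + z^2 + z^3); the count is [z^15].
(1 + z^4 + z^8 + z^12) has coefficients 1,0,0,0,1,0,0,0,1,0,0,0,1 for degrees 0…12.
(1 + z + z^2) has coefficients 1,1,1,0,0,0,0,0,0,0,0,0,0,0,0,0 for degrees 0…15.
Multiplying by (1 + z^4 + z^8) gives running coefficients 1,1,1,0,1,1,1,0,1,1,1,0,0,0,0,0 for degrees 0…15.
Finally multiplying by (1 + z + z^2 + z^3), the product of all factors after the first has coefficients 1,2,3,3,3,3,3,3,3,3,3,3,2,1,0,0 for degrees 0…15.
[z^15] = 1·0 + 1·3 + 1·3 + 1·3 = 9.

9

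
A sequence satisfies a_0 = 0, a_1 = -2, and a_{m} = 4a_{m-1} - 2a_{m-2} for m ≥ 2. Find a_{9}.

-44576

The ordinary generating function has denominator 1 - 4z + 2z^2.
Iterating the recurrence: a_0,…,a_{9} = 0, -2, -8, -28, -96, -328, -1120, -3824, -13056, -44576.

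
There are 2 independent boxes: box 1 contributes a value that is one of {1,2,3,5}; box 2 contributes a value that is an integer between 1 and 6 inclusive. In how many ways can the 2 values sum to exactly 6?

4

The generating function for the choices is (t + t^2 + t^3 + t^5)·(t + t^2 + t^3 + t^4 + t^5 + t^6); the count is [t^6].
(t + t^2 + t^3 + t^5) has coefficients 0,1,1,1,0,1 for degrees 0…5.
(t + t^2 + t^3 + t^4 + t^5 + t^6) has coefficients 0,1,1,1,1,1,1 for degrees 0…6.
[t^6] = 1·1 + 1·1 + 1·1 + 1·1 = 4.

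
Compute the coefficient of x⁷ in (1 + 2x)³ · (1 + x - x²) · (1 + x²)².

(1 + 2x)³ has coefficients 1,6,12,8 for degrees 0…3.
(1 + x - x²) has coefficients 1,1,-1,0,0,0,0,0 for degrees 0…7.
Finally multiplying by (1 + x²)², the product of all factors after the first has coefficients 1,1,1,2,-1,1,-1,0 for degrees 0…7.
[x⁷] = 1·0 + 6·(-1) + 12·1 + 8·(-1) = -2.

-2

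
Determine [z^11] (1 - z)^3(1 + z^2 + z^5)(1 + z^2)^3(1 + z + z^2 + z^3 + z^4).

(1 - z)^3 has coefficients 1,-3,3,-1 for degrees 0…3.
(1 + z^2 + z^5) has coefficients 1,0,1,0,0,1,0,0,0,0,0,0 for degrees 0…11.
Multiplying by (1 + z^2)^3 gives running coefficients 1,0,4,0,6,1,4,3,1,3,0,1 for degrees 0…11.
Finally multiplying by (1 + z + z^2 + z^3 + z^4), the product of all factors after the first has coefficients 1,1,5,5,11,11,15,14,15,12,11,8 for degrees 0…11.
[z^11] = 1·8 − 3·11 + 3·12 − 1·15 = -4.

-4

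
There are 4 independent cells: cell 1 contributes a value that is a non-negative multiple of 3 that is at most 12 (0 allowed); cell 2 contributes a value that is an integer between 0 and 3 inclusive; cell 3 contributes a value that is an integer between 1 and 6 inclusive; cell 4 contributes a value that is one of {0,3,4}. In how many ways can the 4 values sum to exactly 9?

21

The generating function for the choices is (1 + q³ + q⁶ + q⁹ + q¹²)·(1 + q + q² + q³)·(q + q² + q³ + q⁴ + q⁵ + q⁶)·(1 + q³ + q⁴); the count is [q⁹].
(1 + q³ + q⁶ + q⁹ + q¹²) has coefficients 1,0,0,1,0,0,1,0,0,1 for degrees 0…9.
(1 + q + q² + q³) has coefficients 1,1,1,1,0,0,0,0,0,0 for degrees 0…9.
Multiplying by (q + q² + q³ + q⁴ + q⁵ + q⁶) gives running coefficients 0,1,2,3,4,4,4,3,2,1 for degrees 0…9.
Finally multiplying by (1 + q³ + q⁴), the product of all factors after the first has coefficients 0,1,2,3,5,7,9,10,10,9 for degrees 0…9.
[q⁹] = 1·9 + 1·9 + 1·3 + 1·0 = 21.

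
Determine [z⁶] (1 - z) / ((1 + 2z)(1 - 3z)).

330

Partial fractions give a closed form: a_n = (3/5)·(-2)^n + (2/5)·3^n.
At n = 6: a_6 = 330.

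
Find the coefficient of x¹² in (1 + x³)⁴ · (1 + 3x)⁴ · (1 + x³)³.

3815

(1 + x³)⁴ has coefficients 1,0,0,4,0,0,6,0,0,4,0,0,1 for degrees 0…12.
(1 + 3x)⁴ has coefficients 1,12,54,108,81,0,0,0,0,0,0,0,0 for degrees 0…12.
Finally multiplying by (1 + x³)³, the product of all factors after the first has coefficients 1,12,54,111,117,162,327,279,162,325,255,54,108 for degrees 0…12.
[x¹²] = 1·108 + 4·325 + 6·327 + 4·111 + 1·1 = 3815.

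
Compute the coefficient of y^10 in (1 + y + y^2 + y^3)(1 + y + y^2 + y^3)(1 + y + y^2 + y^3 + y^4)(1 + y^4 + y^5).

28

(1 + y + y^2 + y^3) has coefficients 1,1,1,1 for degrees 0…3.
(1 + y + y^2 + y^3) has coefficients 1,1,1,1,0,0,0,0,0,0,0 for degrees 0…10.
Multiplying by (1 + y + y^2 + y^3 + y^4) gives running coefficients 1,2,3,4,4,3,2,1,0,0,0 for degrees 0…10.
Finally multiplying by (1 + y^4 + y^5), the product of all factors after the first has coefficients 1,2,3,4,5,6,7,8,8,7,5 for degrees 0…10.
[y^10] = 1·5 + 1·7 + 1·8 + 1·8 = 28.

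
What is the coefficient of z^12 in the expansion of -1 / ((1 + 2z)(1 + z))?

Partial fractions give a closed form: a_n = (-2)·(-2)^n + (1)·(-1)^n.
At n = 12: a_12 = -8191.

-8191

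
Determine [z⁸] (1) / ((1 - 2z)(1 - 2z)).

The denominator gives the recurrence a_n = 4a_(n−1) − 4a_(n−2) for n ≥ 2; the numerator fixes a_0 = 1, a_1 = 4.
Iterating: 1, 4, 12, 32, 80, 192, 448, 1024, 2304, so a_8 = 2304.

2304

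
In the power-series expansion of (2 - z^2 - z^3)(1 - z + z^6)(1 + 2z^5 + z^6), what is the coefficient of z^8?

(2 - z^2 - z^3) has coefficients 2,0,-1,-1 for degrees 0…3.
(1 - z + z^6) has coefficients 1,-1,0,0,0,0,1,0,0 for degrees 0…8.
Finally multiplying by (1 + 2z^5 + z^6), the product of all factors after the first has coefficients 1,-1,0,0,0,2,0,-1,0 for degrees 0…8.
[z^8] = 2·0 − 1·0 − 1·2 = -2.

-2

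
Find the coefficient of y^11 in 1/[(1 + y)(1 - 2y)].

Partial fractions give a closed form: a_n = (1/3)·(-1)^n + (2/3)·2^n.
At n = 11: a_11 = 1365.

1365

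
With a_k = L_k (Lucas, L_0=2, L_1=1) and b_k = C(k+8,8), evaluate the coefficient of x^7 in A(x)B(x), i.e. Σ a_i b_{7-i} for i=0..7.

The convolution is the t^7 coefficient of A(t)B(t).
Σ = 2·6435 + 1·3003 + 3·1287 + 4·495 + 7·165 + 11·45 + 18·9 + 29·1 = 23555.

23555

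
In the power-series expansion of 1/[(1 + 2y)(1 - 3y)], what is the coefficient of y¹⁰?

The denominator gives the recurrence a_n = a_(n−1) + 6a_(n−2) for n ≥ 2; the numerator fixes a_0 = 1, a_1 = 1.
Iterating: 1, 1, 7, 13, 55, 133, 463, 1261, 4039, 11605, 35839, so a_10 = 35839.

35839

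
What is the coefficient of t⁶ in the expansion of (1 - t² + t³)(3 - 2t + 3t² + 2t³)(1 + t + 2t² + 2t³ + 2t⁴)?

7

(1 - t² + t³) has coefficients 1,0,-1,1 for degrees 0…3.
(3 - 2t + 3t² + 2t³) has coefficients 3,-2,3,2,0,0,0 for degrees 0…6.
Finally multiplying by (1 + t + 2t² + 2t³ + 2t⁴), the product of all factors after the first has coefficients 3,1,7,7,10,6,10 for degrees 0…6.
[t⁶] = 1·10 − 1·10 + 1·7 = 7.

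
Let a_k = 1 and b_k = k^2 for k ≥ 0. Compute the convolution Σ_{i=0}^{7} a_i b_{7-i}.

This is [x^7] in the product of the two ordinary generating functions.
Σ = 1·49 + 1·36 + 1·25 + 1·16 + 1·9 + 1·4 + 1·1 + 1·0 = 140.

140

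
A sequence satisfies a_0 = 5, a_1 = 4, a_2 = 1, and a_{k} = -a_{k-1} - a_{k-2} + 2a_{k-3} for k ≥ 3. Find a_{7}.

-4

The ordinary generating function has denominator 1 + t + t^2 - 2t^3.
Iterating the recurrence: a_0,…,a_{7} = 5, 4, 1, 5, 2, -5, 13, -4.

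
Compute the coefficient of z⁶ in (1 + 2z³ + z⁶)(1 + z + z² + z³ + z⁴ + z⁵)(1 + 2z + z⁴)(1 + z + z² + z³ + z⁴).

38

(1 + 2z³ + z⁶) has coefficients 1,0,0,2,0,0,1 for degrees 0…6.
(1 + z + z² + z³ + z⁴ + z⁵) has coefficients 1,1,1,1,1,1,0 for degrees 0…6.
Multiplying by (1 + 2z + z⁴) gives running coefficients 1,3,3,3,4,4,3 for degrees 0…6.
Finally multiplying by (1 + z + z² + z³ + z⁴), the product of all factors after the first has coefficients 1,4,7,10,14,17,17 for degrees 0…6.
[z⁶] = 1·17 + 2·10 + 1·1 = 38.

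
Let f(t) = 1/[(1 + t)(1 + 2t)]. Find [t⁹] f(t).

The denominator gives the recurrence a_n = −3a_(n−1) − 2a_(n−2) for n ≥ 2; the numerator fixes a_0 = 1, a_1 = -3.
Iterating: 1, -3, 7, -15, 31, -63, 127, -255, 511, -1023, so a_9 = -1023.

-1023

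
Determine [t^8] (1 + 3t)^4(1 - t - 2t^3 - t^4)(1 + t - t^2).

-81

(1 + 3t)^4 has coefficients 1,12,54,108,81 for degrees 0…4.
(1 - t - 2t^3 - t^4) has coefficients 1,-1,0,-2,-1,0,0,0,0 for degrees 0…8.
Finally multiplying by (1 + t - t^2), the product of all factors after the first has coefficients 1,0,-2,-1,-3,1,1,0,0 for degrees 0…8.
[t^8] = 1·0 + 12·0 + 54·1 + 108·1 + 81·(-3) = -81.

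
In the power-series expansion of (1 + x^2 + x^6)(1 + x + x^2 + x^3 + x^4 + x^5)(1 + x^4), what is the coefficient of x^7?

4

(1 + x^2 + x^6) has coefficients 1,0,1,0,0,0,1 for degrees 0…6.
(1 + x + x^2 + x^3 + x^4 + x^5) has coefficients 1,1,1,1,1,1,0,0 for degrees 0…7.
Finally multiplying by (1 + x^4), the product of all factors after the first has coefficients 1,1,1,1,2,2,1,1 for degrees 0…7.
[x^7] = 1·1 + 1·2 + 1·1 = 4.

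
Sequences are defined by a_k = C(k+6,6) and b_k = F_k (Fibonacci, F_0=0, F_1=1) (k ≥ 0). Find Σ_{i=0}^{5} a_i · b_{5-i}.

This is [x^5] in the product of the two ordinary generating functions.
Σ = 1·5 + 7·3 + 28·2 + 84·1 + 210·1 + 462·0 = 376.

376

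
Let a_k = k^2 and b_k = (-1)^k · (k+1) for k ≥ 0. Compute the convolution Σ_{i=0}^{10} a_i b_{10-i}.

The convolution is the t^10 coefficient of A(t)B(t).
Σ = 0·11 + 1·(-10) + 4·9 + 9·(-8) + 16·7 + 25·(-6) + 36·5 + 49·(-4) + 64·3 + 81·(-2) + 100·1 = 30.

30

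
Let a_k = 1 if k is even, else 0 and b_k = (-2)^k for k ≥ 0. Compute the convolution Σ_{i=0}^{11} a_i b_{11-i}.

Write out a_i and b_{11-i} for i = 0,…,11 and sum the products.
Σ = 1·(-2048) + 0·1024 + 1·(-512) + 0·256 + 1·(-128) + 0·64 + 1·(-32) + 0·16 + 1·(-8) + 0·4 + 1·(-2) + 0·1 = -2730.

-2730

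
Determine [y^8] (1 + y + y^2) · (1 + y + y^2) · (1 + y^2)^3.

(1 + y + y^2) has coefficients 1,1,1 for degrees 0…2.
(1 + y + y^2) has coefficients 1,1,1,0,0,0,0,0,0 for degrees 0…8.
Finally multiplying by (1 + y^2)^3, the product of all factors after the first has coefficients 1,1,4,3,6,3,4,1,1 for degrees 0…8.
[y^8] = 1·1 + 1·1 + 1·4 = 6.

6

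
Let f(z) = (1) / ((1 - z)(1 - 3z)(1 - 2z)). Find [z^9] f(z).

86526

The denominator gives the recurrence a_n = 6a_(n−1) − 11a_(n−2) + 6a_(n−3) for n ≥ 3; the numerator fixes a_0 = 1, a_1 = 6, a_2 = 25.
Iterating: 1, 6, 25, 90, 301, 966, 3025, 9330, 28501, 86526, so a_9 = 86526.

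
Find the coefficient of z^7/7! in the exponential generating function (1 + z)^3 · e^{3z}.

The EGF product rule gives c_7 = Σ_{k_1+k_2=7} C(7; k_1,k_2) · ∏ g_i(k_i), where (1+z)^3 gives the falling factorial (3)_k; e^{3z} gives (3)^k.
g_1(k) for k = 0…7: 1, 3, 6, 6, 0, 0, 0, 0.
g_2(k) for k = 0…7: 1, 3, 9, 27, 81, 243, 729, 2187.
c_7 = Σ_k C(7,k)·g_1(k)·g_2(7−k) = 1·1·2187 + 7·3·729 + 21·6·243 + 35·6·81 = 2187 + 15309 + 30618 + 17010 = 65124.

65124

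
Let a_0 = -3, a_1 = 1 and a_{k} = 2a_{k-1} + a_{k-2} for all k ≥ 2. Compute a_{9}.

The ordinary generating function has denominator 1 - 2y - y^2.
Iterating the recurrence: a_0,…,a_{9} = -3, 1, -1, -1, -3, -7, -17, -41, -99, -239.

-239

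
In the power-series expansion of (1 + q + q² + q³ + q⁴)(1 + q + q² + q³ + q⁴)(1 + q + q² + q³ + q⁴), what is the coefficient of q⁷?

18

(1 + q + q² + q³ + q⁴) has coefficients 1,1,1,1,1 for degrees 0…4.
(1 + q + q² + q³ + q⁴) has coefficients 1,1,1,1,1,0,0,0 for degrees 0…7.
Finally multiplying by (1 + q + q² + q³ + q⁴), the product of all factors after the first has coefficients 1,2,3,4,5,4,3,2 for degrees 0…7.
[q⁷] = 1·2 + 1·3 + 1·4 + 1·5 + 1·4 = 18.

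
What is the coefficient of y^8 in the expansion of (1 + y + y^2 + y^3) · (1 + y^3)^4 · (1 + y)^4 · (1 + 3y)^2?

1295

(1 + y + y^2 + y^3) has coefficients 1,1,1,1 for degrees 0…3.
(1 + y^3)^4 has coefficients 1,0,0,4,0,0,6,0,0 for degrees 0…8.
Multiplying by (1 + y)^4 gives running coefficients 1,4,6,8,17,24,22,28,36 for degrees 0…8.
Finally multiplying by (1 + 3y)^2, the product of all factors after the first has coefficients 1,10,39,80,119,198,319,376,402 for degrees 0…8.
[y^8] = 1·402 + 1·376 + 1·319 + 1·198 = 1295.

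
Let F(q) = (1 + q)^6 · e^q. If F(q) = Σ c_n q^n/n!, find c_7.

The EGF product rule gives c_7 = Σ_{k_1+k_2=7} C(7; k_1,k_2) · ∏ g_i(k_i), where (1+q)^6 gives the falling factorial (6)_k; e^q gives (1)^k.
g_1(k) for k = 0…7: 1, 6, 30, 120, 360, 720, 720, 0.
g_2(k) for k = 0…7: 1, 1, 1, 1, 1, 1, 1, 1.
c_7 = Σ_k C(7,k)·g_1(k)·g_2(7−k) = 1·1·1 + 7·6·1 + 21·30·1 + 35·120·1 + 35·360·1 + 21·720·1 + 7·720·1 = 1 + 42 + 630 + 4200 + 12600 + 15120 + 5040 = 37633.

37633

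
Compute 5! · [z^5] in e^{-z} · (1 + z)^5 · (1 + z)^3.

The EGF product rule gives c_5 = Σ_{k_1+k_2+k_3=5} C(5; k_1,k_2,k_3) · ∏ g_i(k_i), where e^{-z} gives (-1)^k; (1+z)^5 gives the falling factorial (5)_k; (1+z)^3 gives the falling factorial (3)_k.
g_1(k) for k = 0…5: 1, -1, 1, -1, 1, -1.
g_2(k) for k = 0…5: 1, 5, 20, 60, 120, 120.
g_3(k) for k = 0…5: 1, 3, 6, 6, 0, 0.
First combine the last two factors: h(k) = Σ_j C(k,j)·g_2(j)·g_3(k−j) for k = 0…5: 1, 8, 56, 336, 1680, 6720.
c_5 = Σ_k C(5,k)·g_1(k)·h(5−k) = 1·1·6720 + 5·(-1)·1680 + 10·1·336 + 10·(-1)·56 + 5·1·8 + 1·(-1)·1 = 6720 − 8400 + 3360 − 560 + 40 − 1 = 1159.

1159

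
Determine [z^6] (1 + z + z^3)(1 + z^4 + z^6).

1

(1 + z + z^3) has coefficients 1,1,0,1 for degrees 0…3.
(1 + z^4 + z^6) has coefficients 1,0,0,0,1,0,1 for degrees 0…6.
[z^6] = 1·1 + 1·0 + 1·0 = 1.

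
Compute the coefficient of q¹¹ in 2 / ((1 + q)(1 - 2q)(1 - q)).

5460

The denominator gives the recurrence a_n = 2a_(n−1) + a_(n−2) − 2a_(n−3) for n ≥ 3; the numerator fixes a_0 = 2, a_1 = 4, a_2 = 10.
Iterating: 2, 4, 10, 20, 42, 84, 170, 340, 682, 1364, 2730, 5460, so a_11 = 5460.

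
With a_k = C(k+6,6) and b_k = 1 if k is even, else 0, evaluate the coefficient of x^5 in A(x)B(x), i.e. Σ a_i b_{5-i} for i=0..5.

553

The convolution is the x^5 coefficient of A(x)B(x).
Σ = 1·0 + 7·1 + 28·0 + 84·1 + 210·0 + 462·1 = 553.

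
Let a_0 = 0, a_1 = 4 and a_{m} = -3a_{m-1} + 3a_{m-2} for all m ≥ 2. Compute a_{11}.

2030508

The ordinary generating function has denominator 1 + 3z - 3z^2.
Iterating the recurrence: a_0,…,a_{11} = 0, 4, -12, 48, -180, 684, -2592, 9828, -37260, 141264, -535572, 2030508.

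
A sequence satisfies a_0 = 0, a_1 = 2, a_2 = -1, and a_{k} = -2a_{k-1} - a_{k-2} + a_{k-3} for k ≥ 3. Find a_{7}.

The ordinary generating function has denominator 1 + 2x + x^2 - x^3.
Iterating the recurrence: a_0,…,a_{7} = 0, 2, -1, 0, 3, -7, 11, -12.

-12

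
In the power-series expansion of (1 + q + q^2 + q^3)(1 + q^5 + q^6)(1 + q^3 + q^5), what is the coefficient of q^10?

3

(1 + q + q^2 + q^3) has coefficients 1,1,1,1 for degrees 0…3.
(1 + q^5 + q^6) has coefficients 1,0,0,0,0,1,1,0,0,0,0 for degrees 0…10.
Finally multiplying by (1 + q^3 + q^5), the product of all factors after the first has coefficients 1,0,0,1,0,2,1,0,1,1,1 for degrees 0…10.
[q^10] = 1·1 + 1·1 + 1·1 + 1·0 = 3.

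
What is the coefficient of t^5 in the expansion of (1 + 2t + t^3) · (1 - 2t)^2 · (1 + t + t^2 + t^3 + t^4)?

(1 + 2t + t^3) has coefficients 1,2,0,1 for degrees 0…3.
(1 - 2t)^2 has coefficients 1,-4,4,0,0,0 for degrees 0…5.
Finally multiplying by (1 + t + t^2 + t^3 + t^4), the product of all factors after the first has coefficients 1,-3,1,1,1,0 for degrees 0…5.
[t^5] = 1·0 + 2·1 + 1·1 = 3.

3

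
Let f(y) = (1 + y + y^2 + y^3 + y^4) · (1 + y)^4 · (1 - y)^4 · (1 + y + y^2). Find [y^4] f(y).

(1 + y + y^2 + y^3 + y^4) has coefficients 1,1,1,1,1 for degrees 0…4.
(1 + y)^4 has coefficients 1,4,6,4,1 for degrees 0…4.
Multiplying by (1 - y)^4 gives running coefficients 1,0,-4,0,6 for degrees 0…4.
Finally multiplying by (1 + y + y^2), the product of all factors after the first has coefficients 1,1,-3,-4,2 for degrees 0…4.
[y^4] = 1·2 + 1·(-4) + 1·(-3) + 1·1 + 1·1 = -3.

-3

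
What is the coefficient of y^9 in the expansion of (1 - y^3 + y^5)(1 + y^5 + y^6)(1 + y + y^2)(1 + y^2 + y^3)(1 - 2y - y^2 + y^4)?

-6

(1 - y^3 + y^5) has coefficients 1,0,0,-1,0,1 for degrees 0…5.
(1 + y^5 + y^6) has coefficients 1,0,0,0,0,1,1,0,0,0 for degrees 0…9.
Multiplying by (1 + y + y^2) gives running coefficients 1,1,1,0,0,1,2,2,1,0 for degrees 0…9.
Multiplying by (1 + y^2 + y^3) gives running coefficients 1,1,2,2,2,2,2,3,4,4 for degrees 0…9.
Finally multiplying by (1 - 2y - y^2 + y^4), the product of all factors after the first has coefficients 1,-1,-1,-3,-3,-3,-2,-1,-2,-5 for degrees 0…9.
[y^9] = 1·(-5) − 1·(-2) + 1·(-3) = -6.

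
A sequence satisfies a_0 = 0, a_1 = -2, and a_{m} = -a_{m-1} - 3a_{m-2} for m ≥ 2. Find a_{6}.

The ordinary generating function has denominator 1 + q + 3q^2.
Iterating the recurrence: a_0,…,a_{6} = 0, -2, 2, 4, -10, -2, 32.

32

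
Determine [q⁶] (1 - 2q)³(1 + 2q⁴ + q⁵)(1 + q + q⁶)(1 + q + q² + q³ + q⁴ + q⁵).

-2

(1 - 2q)³ has coefficients 1,-6,12,-8 for degrees 0…3.
(1 + 2q⁴ + q⁵) has coefficients 1,0,0,0,2,1,0 for degrees 0…6.
Multiplying by (1 + q + q⁶) gives running coefficients 1,1,0,0,2,3,2 for degrees 0…6.
Finally multiplying by (1 + q + q² + q³ + q⁴ + q⁵), the product of all factors after the first has coefficients 1,2,2,2,4,7,8 for degrees 0…6.
[q⁶] = 1·8 − 6·7 + 12·4 − 8·2 = -2.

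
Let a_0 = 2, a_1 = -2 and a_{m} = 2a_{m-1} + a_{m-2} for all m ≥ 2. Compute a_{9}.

The ordinary generating function has denominator 1 - 2y - y^2.
Iterating the recurrence: a_0,…,a_{9} = 2, -2, -2, -6, -14, -34, -82, -198, -478, -1154.

-1154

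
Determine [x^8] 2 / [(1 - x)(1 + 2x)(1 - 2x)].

682

Partial fractions give a closed form: a_n = (-2/3)·1^n + (2/3)·(-2)^n + (2)·2^n.
At n = 8: a_8 = 682.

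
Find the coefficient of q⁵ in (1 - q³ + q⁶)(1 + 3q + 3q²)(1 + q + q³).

-3

(1 - q³ + q⁶) has coefficients 1,0,0,-1,0,0 for degrees 0…5.
(1 + 3q + 3q²) has coefficients 1,3,3,0,0,0 for degrees 0…5.
Finally multiplying by (1 + q + q³), the product of all factors after the first has coefficients 1,4,6,4,3,3 for degrees 0…5.
[q⁵] = 1·3 − 1·6 = -3.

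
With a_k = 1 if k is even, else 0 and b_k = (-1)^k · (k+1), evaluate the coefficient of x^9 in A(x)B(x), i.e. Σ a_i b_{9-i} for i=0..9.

Write out a_i and b_{9-i} for i = 0,…,9 and sum the products.
Σ = 1·(-10) + 0·9 + 1·(-8) + 0·7 + 1·(-6) + 0·5 + 1·(-4) + 0·3 + 1·(-2) + 0·1 = -30.

-30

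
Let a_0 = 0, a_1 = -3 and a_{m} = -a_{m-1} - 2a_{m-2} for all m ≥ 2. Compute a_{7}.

The ordinary generating function has denominator 1 + y + 2y^2.
Iterating the recurrence: a_0,…,a_{7} = 0, -3, 3, 3, -9, 3, 15, -21.

-21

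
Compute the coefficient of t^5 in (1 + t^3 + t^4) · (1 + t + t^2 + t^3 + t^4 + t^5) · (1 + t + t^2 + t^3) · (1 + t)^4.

(1 + t^3 + t^4) has coefficients 1,0,0,1,1 for degrees 0…4.
(1 + t + t^2 + t^3 + t^4 + t^5) has coefficients 1,1,1,1,1,1 for degrees 0…5.
Multiplying by (1 + t + t^2 + t^3) gives running coefficients 1,2,3,4,4,4 for degrees 0…5.
Finally multiplying by (1 + t)^4, the product of all factors after the first has coefficients 1,6,17,32,47,58 for degrees 0…5.
[t^5] = 1·58 + 1·17 + 1·6 = 81.

81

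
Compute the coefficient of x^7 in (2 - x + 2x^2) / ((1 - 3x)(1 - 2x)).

The denominator gives the recurrence a_n = 5a_(n−1) − 6a_(n−2) for n ≥ 3; the numerator fixes a_0 = 2, a_1 = 9, a_2 = 35.
Iterating: 2, 9, 35, 121, 395, 1249, 3875, 11881, so a_7 = 11881.

11881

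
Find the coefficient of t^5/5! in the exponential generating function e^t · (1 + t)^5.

The EGF product rule gives c_5 = Σ_{k_1+k_2=5} C(5; k_1,k_2) · ∏ g_i(k_i), where e^t gives (1)^k; (1+t)^5 gives the falling factorial (5)_k.
g_1(k) for k = 0…5: 1, 1, 1, 1, 1, 1.
g_2(k) for k = 0…5: 1, 5, 20, 60, 120, 120.
c_5 = Σ_k C(5,k)·g_1(k)·g_2(5−k) = 1·1·120 + 5·1·120 + 10·1·60 + 10·1·20 + 5·1·5 + 1·1·1 = 120 + 600 + 600 + 200 + 25 + 1 = 1546.

1546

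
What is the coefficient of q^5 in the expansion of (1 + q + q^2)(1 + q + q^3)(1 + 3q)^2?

(1 + q + q^2) has coefficients 1,1,1 for degrees 0…2.
(1 + q + q^3) has coefficients 1,1,0,1,0,0 for degrees 0…5.
Finally multiplying by (1 + 3q)^2, the product of all factors after the first has coefficients 1,7,15,10,6,9 for degrees 0…5.
[q^5] = 1·9 + 1·6 + 1·10 = 25.

25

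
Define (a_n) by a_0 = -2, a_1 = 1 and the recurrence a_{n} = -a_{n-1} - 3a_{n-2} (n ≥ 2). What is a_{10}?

-475

The ordinary generating function has denominator 1 + q + 3q^2.
Iterating the recurrence: a_0,…,a_{10} = -2, 1, 5, -8, -7, 31, -10, -83, 113, 136, -475.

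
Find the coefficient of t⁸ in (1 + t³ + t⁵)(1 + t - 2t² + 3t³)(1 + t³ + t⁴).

3

(1 + t³ + t⁵) has coefficients 1,0,0,1,0,1 for degrees 0…5.
(1 + t - 2t² + 3t³) has coefficients 1,1,-2,3,0,0,0,0,0 for degrees 0…8.
Finally multiplying by (1 + t³ + t⁴), the product of all factors after the first has coefficients 1,1,-2,4,2,-1,1,3,0 for degrees 0…8.
[t⁸] = 1·0 + 1·(-1) + 1·4 = 3.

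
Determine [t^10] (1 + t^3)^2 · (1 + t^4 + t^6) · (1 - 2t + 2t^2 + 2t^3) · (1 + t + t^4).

19

(1 + t^3)^2 has coefficients 1,0,0,2,0,0,1 for degrees 0…6.
(1 + t^4 + t^6) has coefficients 1,0,0,0,1,0,1,0,0,0,0 for degrees 0…10.
Multiplying by (1 - 2t + 2t^2 + 2t^3) gives running coefficients 1,-2,2,2,1,-2,3,0,2,2,0 for degrees 0…10.
Finally multiplying by (1 + t + t^4), the product of all factors after the first has coefficients 1,-1,0,4,4,-3,3,5,3,2,5 for degrees 0…10.
[t^10] = 1·5 + 2·5 + 1·4 = 19.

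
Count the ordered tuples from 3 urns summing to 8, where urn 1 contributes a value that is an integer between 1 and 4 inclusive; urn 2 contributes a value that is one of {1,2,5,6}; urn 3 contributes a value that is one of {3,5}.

The generating function for the choices is (q + q² + q³ + q⁴)·(q + q² + q⁵ + q⁶)·(q³ + q⁵); the count is [q⁸].
(q + q² + q³ + q⁴) has coefficients 0,1,1,1,1 for degrees 0…4.
(q + q² + q⁵ + q⁶) has coefficients 0,1,1,0,0,1,1,0,0 for degrees 0…8.
Finally multiplying by (q³ + q⁵), the product of all factors after the first has coefficients 0,0,0,0,1,1,1,1,1 for degrees 0…8.
[q⁸] = 1·1 + 1·1 + 1·1 + 1·1 = 4.

4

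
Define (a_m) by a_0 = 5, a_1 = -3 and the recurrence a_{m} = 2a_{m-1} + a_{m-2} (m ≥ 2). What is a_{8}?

-379

The ordinary generating function has denominator 1 - 2y - y^2.
Iterating the recurrence: a_0,…,a_{8} = 5, -3, -1, -5, -11, -27, -65, -157, -379.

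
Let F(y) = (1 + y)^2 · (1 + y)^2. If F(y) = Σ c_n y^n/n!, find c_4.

The EGF product rule gives c_4 = Σ_{k_1+k_2=4} C(4; k_1,k_2) · ∏ g_i(k_i), where (1+y)^2 gives the falling factorial (2)_k; (1+y)^2 gives the falling factorial (2)_k.
g_1(k) for k = 0…4: 1, 2, 2, 0, 0.
g_2(k) for k = 0…4: 1, 2, 2, 0, 0.
c_4 = Σ_k C(4,k)·g_1(k)·g_2(4−k) = 6·2·2 = 24.

24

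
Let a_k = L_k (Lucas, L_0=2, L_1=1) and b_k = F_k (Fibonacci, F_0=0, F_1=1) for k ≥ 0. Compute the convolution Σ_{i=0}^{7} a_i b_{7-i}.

The convolution is the x^7 coefficient of A(x)B(x).
Σ = 2·13 + 1·8 + 3·5 + 4·3 + 7·2 + 11·1 + 18·1 + 29·0 = 104.

104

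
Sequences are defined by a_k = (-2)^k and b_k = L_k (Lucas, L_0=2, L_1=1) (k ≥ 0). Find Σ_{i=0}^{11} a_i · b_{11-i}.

-4007

Write out a_i and b_{11-i} for i = 0,…,11 and sum the products.
Σ = 1·199 − 2·123 + 4·76 − 8·47 + 16·29 − 32·18 + 64·11 − 128·7 + 256·4 − 512·3 + 1024·1 − 2048·2 = -4007.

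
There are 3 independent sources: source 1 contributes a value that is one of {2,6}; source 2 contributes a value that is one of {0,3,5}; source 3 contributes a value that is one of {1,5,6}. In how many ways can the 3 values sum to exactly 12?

The generating function for the choices is (z^2 + z^6)·(1 + z^3 + z^5)·(z + z^5 + z^6); the count is [z^12].
(z^2 + z^6) has coefficients 0,0,1,0,0,0,1 for degrees 0…6.
(1 + z^3 + z^5) has coefficients 1,0,0,1,0,1,0,0,0,0,0,0,0 for degrees 0…12.
Finally multiplying by (z + z^5 + z^6), the product of all factors after the first has coefficients 0,1,0,0,1,1,2,0,1,1,1,1,0 for degrees 0…12.
[z^12] = 1·1 + 1·2 = 3.

3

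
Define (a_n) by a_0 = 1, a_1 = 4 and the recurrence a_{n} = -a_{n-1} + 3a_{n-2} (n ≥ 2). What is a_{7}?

268

The ordinary generating function has denominator 1 + q - 3q^2.
Iterating the recurrence: a_0,…,a_{7} = 1, 4, -1, 13, -16, 55, -103, 268.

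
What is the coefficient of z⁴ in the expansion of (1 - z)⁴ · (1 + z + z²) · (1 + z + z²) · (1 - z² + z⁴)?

4

(1 - z)⁴ has coefficients 1,-4,6,-4,1 for degrees 0…4.
(1 + z + z²) has coefficients 1,1,1,0,0 for degrees 0…4.
Multiplying by (1 + z + z²) gives running coefficients 1,2,3,2,1 for degrees 0…4.
Finally multiplying by (1 - z² + z⁴), the product of all factors after the first has coefficients 1,2,2,0,-1 for degrees 0…4.
[z⁴] = 1·(-1) − 4·0 + 6·2 − 4·2 + 1·1 = 4.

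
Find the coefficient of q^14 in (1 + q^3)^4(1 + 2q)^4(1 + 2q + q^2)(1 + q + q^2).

1172

(1 + q^3)^4 has coefficients 1,0,0,4,0,0,6,0,0,4,0,0,1 for degrees 0…12.
(1 + 2q)^4 has coefficients 1,8,24,32,16,0,0,0,0,0,0,0,0,0,0 for degrees 0…14.
Multiplying by (1 + 2q + q^2) gives running coefficients 1,10,41,88,104,64,16,0,0,0,0,0,0,0,0 for degrees 0…14.
Finally multiplying by (1 + q + q^2), the product of all factors after the first has coefficients 1,11,52,139,233,256,184,80,16,0,0,0,0,0,0 for degrees 0…14.
[q^14] = 1·0 + 4·0 + 6·16 + 4·256 + 1·52 = 1172.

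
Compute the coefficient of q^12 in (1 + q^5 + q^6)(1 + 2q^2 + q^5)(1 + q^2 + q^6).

2

(1 + q^5 + q^6) has coefficients 1,0,0,0,0,1,1 for degrees 0…6.
(1 + 2q^2 + q^5) has coefficients 1,0,2,0,0,1,0,0,0,0,0,0,0 for degrees 0…12.
Finally multiplying by (1 + q^2 + q^6), the product of all factors after the first has coefficients 1,0,3,0,2,1,1,1,2,0,0,1,0 for degrees 0…12.
[q^12] = 1·0 + 1·1 + 1·1 = 2.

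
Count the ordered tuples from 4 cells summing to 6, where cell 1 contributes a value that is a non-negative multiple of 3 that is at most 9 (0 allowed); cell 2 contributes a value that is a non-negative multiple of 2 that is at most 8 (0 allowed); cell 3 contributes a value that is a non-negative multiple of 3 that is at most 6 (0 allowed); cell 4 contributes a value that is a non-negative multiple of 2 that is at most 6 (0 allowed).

7

The generating function for the choices is (1 + t^3 + t^6 + t^9)·(1 + t^2 + t^4 + t^6 + t^8)·(1 + t^3 + t^6)·(1 + t^2 + t^4 + t^6); the count is [t^6].
(1 + t^3 + t^6 + t^9) has coefficients 1,0,0,1,0,0,1 for degrees 0…6.
(1 + t^2 + t^4 + t^6 + t^8) has coefficients 1,0,1,0,1,0,1 for degrees 0…6.
Multiplying by (1 + t^3 + t^6) gives running coefficients 1,0,1,1,1,1,2 for degrees 0…6.
Finally multiplying by (1 + t^2 + t^4 + t^6), the product of all factors after the first has coefficients 1,0,2,1,3,2,5 for degrees 0…6.
[t^6] = 1·5 + 1·1 + 1·1 = 7.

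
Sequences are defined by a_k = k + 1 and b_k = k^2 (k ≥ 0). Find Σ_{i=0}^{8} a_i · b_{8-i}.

Write out a_i and b_{8-i} for i = 0,…,8 and sum the products.
Σ = 1·64 + 2·49 + 3·36 + 4·25 + 5·16 + 6·9 + 7·4 + 8·1 + 9·0 = 540.

540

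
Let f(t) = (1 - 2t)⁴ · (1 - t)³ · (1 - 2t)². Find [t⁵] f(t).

-1452

(1 - 2t)⁴ has coefficients 1,-8,24,-32,16 for degrees 0…4.
(1 - t)³ has coefficients 1,-3,3,-1,0,0 for degrees 0…5.
Finally multiplying by (1 - 2t)², the product of all factors after the first has coefficients 1,-7,19,-25,16,-4 for degrees 0…5.
[t⁵] = 1·(-4) − 8·16 + 24·(-25) − 32·19 + 16·(-7) = -1452.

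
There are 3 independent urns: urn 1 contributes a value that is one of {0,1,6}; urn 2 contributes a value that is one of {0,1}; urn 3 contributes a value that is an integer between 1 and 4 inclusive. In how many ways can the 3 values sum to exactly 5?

The generating function for the choices is (1 + z + z⁶)·(1 + z)·(z + z² + z³ + z⁴); the count is [z⁵].
(1 + z + z⁶) has coefficients 1,1,0,0,0,0 for degrees 0…5.
(1 + z) has coefficients 1,1,0,0,0,0 for degrees 0…5.
Finally multiplying by (z + z² + z³ + z⁴), the product of all factors after the first has coefficients 0,1,2,2,2,1 for degrees 0…5.
[z⁵] = 1·1 + 1·2 = 3.

3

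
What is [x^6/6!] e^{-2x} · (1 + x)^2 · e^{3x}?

43

The EGF product rule gives c_6 = Σ_{k_1+k_2+k_3=6} C(6; k_1,k_2,k_3) · ∏ g_i(k_i), where e^{-2x} gives (-2)^k; (1+x)^2 gives the falling factorial (2)_k; e^{3x} gives (3)^k.
g_1(k) for k = 0…6: 1, -2, 4, -8, 16, -32, 64.
g_2(k) for k = 0…6: 1, 2, 2, 0, 0, 0, 0.
g_3(k) for k = 0…6: 1, 3, 9, 27, 81, 243, 729.
First combine the last two factors: h(k) = Σ_j C(k,j)·g_2(j)·g_3(k−j) for k = 0…6: 1, 5, 23, 99, 405, 1593, 6075.
c_6 = Σ_k C(6,k)·g_1(k)·h(6−k) = 1·1·6075 + 6·(-2)·1593 + 15·4·405 + 20·(-8)·99 + 15·16·23 + 6·(-32)·5 + 1·64·1 = 6075 − 19116 + 24300 − 15840 + 5520 − 960 + 64 = 43.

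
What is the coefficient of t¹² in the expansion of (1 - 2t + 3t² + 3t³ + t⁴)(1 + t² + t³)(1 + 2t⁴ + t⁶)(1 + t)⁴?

160

(1 - 2t + 3t² + 3t³ + t⁴) has coefficients 1,-2,3,3,1 for degrees 0…4.
(1 + t² + t³) has coefficients 1,0,1,1,0,0,0,0,0,0,0,0,0 for degrees 0…12.
Multiplying by (1 + 2t⁴ + t⁶) gives running coefficients 1,0,1,1,2,0,3,2,1,1,0,0,0 for degrees 0…12.
Finally multiplying by (1 + t)⁴, the product of all factors after the first has coefficients 1,4,7,9,13,18,20,23,29,29,21,12,5 for degrees 0…12.
[t¹²] = 1·5 − 2·12 + 3·21 + 3·29 + 1·29 = 160.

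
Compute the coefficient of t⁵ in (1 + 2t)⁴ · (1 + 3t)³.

1656

(1 + 2t)⁴ has coefficients 1,8,24,32,16 for degrees 0…4.
(1 + 3t)³ has coefficients 1,9,27,27,0,0 for degrees 0…5.
[t⁵] = 1·0 + 8·0 + 24·27 + 32·27 + 16·9 = 1656.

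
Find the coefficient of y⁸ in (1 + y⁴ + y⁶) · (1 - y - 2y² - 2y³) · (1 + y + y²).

-6

(1 + y⁴ + y⁶) has coefficients 1,0,0,0,1,0,1 for degrees 0…6.
(1 - y - 2y² - 2y³) has coefficients 1,-1,-2,-2,0,0,0,0,0 for degrees 0…8.
Finally multiplying by (1 + y + y²), the product of all factors after the first has coefficients 1,0,-2,-5,-4,-2,0,0,0 for degrees 0…8.
[y⁸] = 1·0 + 1·(-4) + 1·(-2) = -6.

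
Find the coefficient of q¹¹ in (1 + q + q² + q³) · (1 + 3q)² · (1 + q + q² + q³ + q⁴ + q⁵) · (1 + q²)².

(1 + q + q² + q³) has coefficients 1,1,1,1 for degrees 0…3.
(1 + 3q)² has coefficients 1,6,9,0,0,0,0,0,0,0,0,0 for degrees 0…11.
Multiplying by (1 + q + q² + q³ + q⁴ + q⁵) gives running coefficients 1,7,16,16,16,16,15,9,0,0,0,0 for degrees 0…11.
Finally multiplying by (1 + q²)², the product of all factors after the first has coefficients 1,7,18,30,49,55,63,57,46,34,15,9 for degrees 0…11.
[q¹¹] = 1·9 + 1·15 + 1·34 + 1·46 = 104.

104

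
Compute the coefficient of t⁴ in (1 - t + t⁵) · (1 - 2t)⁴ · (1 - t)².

(1 - t + t⁵) has coefficients 1,-1,0,0,0 for degrees 0…4.
(1 - 2t)⁴ has coefficients 1,-8,24,-32,16 for degrees 0…4.
Finally multiplying by (1 - t)², the product of all factors after the first has coefficients 1,-10,41,-88,104 for degrees 0…4.
[t⁴] = 1·104 − 1·(-88) = 192.

192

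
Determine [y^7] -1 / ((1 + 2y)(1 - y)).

85

Partial fractions give a closed form: a_n = (-2/3)·(-2)^n + (-1/3)·1^n.
At n = 7: a_7 = 85.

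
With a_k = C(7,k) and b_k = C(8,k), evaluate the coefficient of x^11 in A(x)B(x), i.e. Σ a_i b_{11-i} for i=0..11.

1365

The convolution is the t^11 coefficient of A(t)B(t).
Σ = 1·0 + 7·0 + 21·0 + 35·1 + 35·8 + 21·28 + 7·56 + 1·70 + 0·56 + 0·28 + 0·8 + 0·1 = 1365.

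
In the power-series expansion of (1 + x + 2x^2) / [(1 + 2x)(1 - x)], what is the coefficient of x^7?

-84

The denominator gives the recurrence a_n = −a_(n−1) + 2a_(n−2) for n ≥ 3; the numerator fixes a_0 = 1, a_1 = 0, a_2 = 4.
Iterating: 1, 0, 4, -4, 12, -20, 44, -84, so a_7 = -84.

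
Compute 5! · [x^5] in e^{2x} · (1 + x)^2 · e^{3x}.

11875

The EGF product rule gives c_5 = Σ_{k_1+k_2+k_3=5} C(5; k_1,k_2,k_3) · ∏ g_i(k_i), where e^{2x} gives (2)^k; (1+x)^2 gives the falling factorial (2)_k; e^{3x} gives (3)^k.
g_1(k) for k = 0…5: 1, 2, 4, 8, 16, 32.
g_2(k) for k = 0…5: 1, 2, 2, 0, 0, 0.
g_3(k) for k = 0…5: 1, 3, 9, 27, 81, 243.
First combine the last two factors: h(k) = Σ_j C(k,j)·g_2(j)·g_3(k−j) for k = 0…5: 1, 5, 23, 99, 405, 1593.
c_5 = Σ_k C(5,k)·g_1(k)·h(5−k) = 1·1·1593 + 5·2·405 + 10·4·99 + 10·8·23 + 5·16·5 + 1·32·1 = 1593 + 4050 + 3960 + 1840 + 400 + 32 = 11875.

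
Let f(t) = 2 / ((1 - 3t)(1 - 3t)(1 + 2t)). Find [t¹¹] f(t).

2635292

The denominator gives the recurrence a_n = 4a_(n−1) + 3a_(n−2) − 18a_(n−3) for n ≥ 3; the numerator fixes a_0 = 2, a_1 = 8, a_2 = 38.
Iterating: 2, 8, 38, 140, 530, 1856, 6494, 22004, 74090, 245480, 808118, 2635292, so a_11 = 2635292.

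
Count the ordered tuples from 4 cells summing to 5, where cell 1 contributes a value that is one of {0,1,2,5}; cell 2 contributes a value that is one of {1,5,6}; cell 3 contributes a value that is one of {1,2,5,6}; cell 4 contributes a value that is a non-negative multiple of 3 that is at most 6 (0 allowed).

The generating function for the choices is (1 + t + t^2 + t^5)·(t + t^5 + t^6)·(t + t^2 + t^5 + t^6)·(1 + t^3 + t^6); the count is [t^5].
(1 + t + t^2 + t^5) has coefficients 1,1,1,0,0,1 for degrees 0…5.
(t + t^5 + t^6) has coefficients 0,1,0,0,0,1 for degrees 0…5.
Multiplying by (t + t^2 + t^5 + t^6) gives running coefficients 0,0,1,1,0,0 for degrees 0…5.
Finally multiplying by (1 + t^3 + t^6), the product of all factors after the first has coefficients 0,0,1,1,0,1 for degrees 0…5.
[t^5] = 1·1 + 1·0 + 1·1 + 1·0 = 2.

2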